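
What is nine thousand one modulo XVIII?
Convert nine thousand one (English words) → 9×1000 + 1 = 9001 (decimal)
Convert XVIII (Roman numeral) → 10 + 5 + 1 + 1 + 1 = 18 (decimal)
Compute 9001 mod 18 = 1
1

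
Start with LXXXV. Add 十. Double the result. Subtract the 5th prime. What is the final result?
Convert LXXXV (Roman numeral) → 50 + 10 + 10 + 10 + 5 = 85 (decimal)
Start: 85
Convert 十 (Chinese numeral) → 1×10 = 10 (decimal)
85 + 10 = 95
95 × 2 = 190
Convert the 5th prime (prime index) → 11 (decimal)
190 - 11 = 179
179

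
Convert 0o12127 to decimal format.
Convert 0o12127 (octal) → 1×4096 + 2×512 + 1×64 + 2×8 + 7 = 5207 (decimal)
5207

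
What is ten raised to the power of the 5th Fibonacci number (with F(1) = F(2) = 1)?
Convert ten (English words) → 10 (decimal)
Convert the 5th Fibonacci number (with F(1) = F(2) = 1) (Fibonacci index) → 1, 1, 2, 3, 5 → 5 (decimal)
Compute 10 ^ 5 = 100000
100000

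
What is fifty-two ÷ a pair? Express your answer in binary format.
Convert fifty-two (English words) → 52 (decimal)
Convert a pair (colloquial) → 2 (decimal)
Compute 52 ÷ 2 = 26
Convert 26 (decimal) → 26 = 16 + 8 + 2 → 0b11010 (binary)
0b11010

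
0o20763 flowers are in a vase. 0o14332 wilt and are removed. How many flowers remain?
Convert 0o20763 (octal) → 2×4096 + 7×64 + 6×8 + 3 = 8691 (decimal)
Convert 0o14332 (octal) → 1×4096 + 4×512 + 3×64 + 3×8 + 2 = 6362 (decimal)
Compute 8691 - 6362 = 2329
2329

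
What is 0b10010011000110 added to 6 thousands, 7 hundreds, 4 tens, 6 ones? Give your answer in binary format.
Convert 0b10010011000110 (binary) → 8192 + 1024 + 128 + 64 + 4 + 2 = 9414 (decimal)
Convert 6 thousands, 7 hundreds, 4 tens, 6 ones (place-value notation) → 6×1000 + 7×100 + 4×10 + 6 = 6746 (decimal)
Compute 9414 + 6746 = 16160
Convert 16160 (decimal) → 16160 = 8192 + 4096 + 2048 + 1024 + 512 + 256 + 32 → 0b11111100100000 (binary)
0b11111100100000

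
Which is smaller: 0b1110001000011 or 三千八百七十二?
Convert 0b1110001000011 (binary) → 4096 + 2048 + 1024 + 64 + 2 + 1 = 7235 (decimal)
Convert 三千八百七十二 (Chinese numeral) → 3×1000 + 8×100 + 7×10 + 2 = 3872 (decimal)
Compare 7235 vs 3872: smaller = 3872
3872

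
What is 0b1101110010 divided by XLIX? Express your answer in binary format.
Convert 0b1101110010 (binary) → 512 + 256 + 64 + 32 + 16 + 2 = 882 (decimal)
Convert XLIX (Roman numeral) → 40 + 9 = 49 (decimal)
Compute 882 ÷ 49 = 18
Convert 18 (decimal) → 18 = 16 + 2 → 0b10010 (binary)
0b10010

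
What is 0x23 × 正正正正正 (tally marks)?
Convert 0x23 (hexadecimal) → 2×16 + 3 = 35 (decimal)
Convert 正正正正正 (tally marks) → 5 + 5 + 5 + 5 + 5 = 25 (decimal)
Compute 35 × 25 = 875
875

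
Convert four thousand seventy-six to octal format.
Convert four thousand seventy-six (English words) → 4×1000 + 76 = 4076 (decimal)
Convert 4076 (decimal) → 4076 = 7×512 + 7×64 + 5×8 + 4 → 0o7754 (octal)
0o7754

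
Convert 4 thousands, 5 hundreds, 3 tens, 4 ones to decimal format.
Convert 4 thousands, 5 hundreds, 3 tens, 4 ones (place-value notation) → 4×1000 + 5×100 + 3×10 + 4 = 4534 (decimal)
4534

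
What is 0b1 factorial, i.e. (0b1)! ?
Convert 0b1 (binary) → 1 (decimal)
Compute 1! = 1
1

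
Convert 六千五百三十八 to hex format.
Convert 六千五百三十八 (Chinese numeral) → 6×1000 + 5×100 + 3×10 + 8 = 6538 (decimal)
Convert 6538 (decimal) → 6538 = 1×4096 + 9×256 + 8×16 + 10 → 0x198A (hexadecimal)
0x198A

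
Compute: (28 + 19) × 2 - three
Convert three (English words) → 3 (decimal)
Expression in decimal: (28 + 19) × 2 - 3
Parentheses first: 28 + 19 = 47
Multiply: 47 × 2 = 94
Subtract: 94 - 3 = 91
91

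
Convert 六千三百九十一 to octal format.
Convert 六千三百九十一 (Chinese numeral) → 6×1000 + 3×100 + 9×10 + 1 = 6391 (decimal)
Convert 6391 (decimal) → 6391 = 1×4096 + 4×512 + 3×64 + 6×8 + 7 → 0o14367 (octal)
0o14367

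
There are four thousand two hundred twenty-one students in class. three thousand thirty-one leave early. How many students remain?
Convert four thousand two hundred twenty-one (English words) → 4×1000 + 2×100 + 21 = 4221 (decimal)
Convert three thousand thirty-one (English words) → 3×1000 + 31 = 3031 (decimal)
Compute 4221 - 3031 = 1190
1190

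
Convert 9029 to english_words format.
Convert 9029 (decimal) → 9029 = 9×1000 + 29 → nine thousand twenty-nine (English words)
nine thousand twenty-nine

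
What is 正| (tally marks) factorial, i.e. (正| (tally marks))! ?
Convert 正| (tally marks) → 5 + 1 = 6 (decimal)
Compute 6! = 720
720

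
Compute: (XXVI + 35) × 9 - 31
Convert XXVI (Roman numeral) → 10 + 10 + 5 + 1 = 26 (decimal)
Expression in decimal: (26 + 35) × 9 - 31
Parentheses first: 26 + 35 = 61
Multiply: 61 × 9 = 549
Subtract: 549 - 31 = 518
518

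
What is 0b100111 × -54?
Convert 0b100111 (binary) → 32 + 4 + 2 + 1 = 39 (decimal)
Compute 39 × -54 = -2106
-2106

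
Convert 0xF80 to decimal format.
Convert 0xF80 (hexadecimal) → 15×256 + 8×16 = 3968 (decimal)
3968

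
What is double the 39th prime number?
The 39th prime number = 167
Compute 167 × 2 = 334
334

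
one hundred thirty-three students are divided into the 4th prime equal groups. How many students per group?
Convert one hundred thirty-three (English words) → 1×100 + 33 = 133 (decimal)
Convert the 4th prime (prime index) → 7 (decimal)
Compute 133 ÷ 7 = 19
19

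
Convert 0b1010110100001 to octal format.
Convert 0b1010110100001 (binary) → 4096 + 1024 + 256 + 128 + 32 + 1 = 5537 (decimal)
Convert 5537 (decimal) → 5537 = 1×4096 + 2×512 + 6×64 + 4×8 + 1 → 0o12641 (octal)
0o12641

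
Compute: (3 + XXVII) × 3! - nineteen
Convert XXVII (Roman numeral) → 10 + 10 + 5 + 1 + 1 = 27 (decimal)
Convert 3! (factorial) → 6 (decimal)
Convert nineteen (English words) → 19 (decimal)
Expression in decimal: (3 + 27) × 6 - 19
Parentheses first: 3 + 27 = 30
Multiply: 30 × 6 = 180
Subtract: 180 - 19 = 161
161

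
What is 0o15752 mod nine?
Convert 0o15752 (octal) → 1×4096 + 5×512 + 7×64 + 5×8 + 2 = 7146 (decimal)
Convert nine (English words) → 9 (decimal)
Compute 7146 mod 9 = 0
0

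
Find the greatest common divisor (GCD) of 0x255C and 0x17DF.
Convert 0x255C (hexadecimal) → 2×4096 + 5×256 + 5×16 + 12 = 9564 (decimal)
Convert 0x17DF (hexadecimal) → 1×4096 + 7×256 + 13×16 + 15 = 6111 (decimal)
Compute gcd(9564, 6111) = 3
3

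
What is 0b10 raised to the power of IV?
Convert 0b10 (binary) → 2 (decimal)
Convert IV (Roman numeral) → 4 (decimal)
Compute 2 ^ 4 = 16
16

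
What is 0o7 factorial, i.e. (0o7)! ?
Convert 0o7 (octal) → 7 (decimal)
Compute 7! = 5040
5040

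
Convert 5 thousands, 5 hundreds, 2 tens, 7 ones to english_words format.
Convert 5 thousands, 5 hundreds, 2 tens, 7 ones (place-value notation) → 5×1000 + 5×100 + 2×10 + 7 = 5527 (decimal)
Convert 5527 (decimal) → 5527 = 5×1000 + 5×100 + 27 → five thousand five hundred twenty-seven (English words)
five thousand five hundred twenty-seven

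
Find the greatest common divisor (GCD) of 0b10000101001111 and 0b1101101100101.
Convert 0b10000101001111 (binary) → 8192 + 256 + 64 + 8 + 4 + 2 + 1 = 8527 (decimal)
Convert 0b1101101100101 (binary) → 4096 + 2048 + 512 + 256 + 64 + 32 + 4 + 1 = 7013 (decimal)
Compute gcd(8527, 7013) = 1
1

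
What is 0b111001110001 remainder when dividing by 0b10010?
Convert 0b111001110001 (binary) → 2048 + 1024 + 512 + 64 + 32 + 16 + 1 = 3697 (decimal)
Convert 0b10010 (binary) → 16 + 2 = 18 (decimal)
Compute 3697 mod 18 = 7
7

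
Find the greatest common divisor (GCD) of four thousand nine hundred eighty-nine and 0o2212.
Convert four thousand nine hundred eighty-nine (English words) → 4×1000 + 9×100 + 89 = 4989 (decimal)
Convert 0o2212 (octal) → 2×512 + 2×64 + 1×8 + 2 = 1162 (decimal)
Compute gcd(4989, 1162) = 1
1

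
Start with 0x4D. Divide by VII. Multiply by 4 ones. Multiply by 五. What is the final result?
Convert 0x4D (hexadecimal) → 4×16 + 13 = 77 (decimal)
Start: 77
Convert VII (Roman numeral) → 5 + 1 + 1 = 7 (decimal)
77 ÷ 7 = 11
Convert 4 ones (place-value notation) → 4 (decimal)
11 × 4 = 44
Convert 五 (Chinese numeral) → 5 (decimal)
44 × 5 = 220
220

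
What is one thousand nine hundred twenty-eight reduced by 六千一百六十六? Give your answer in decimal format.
Convert one thousand nine hundred twenty-eight (English words) → 1×1000 + 9×100 + 28 = 1928 (decimal)
Convert 六千一百六十六 (Chinese numeral) → 6×1000 + 1×100 + 6×10 + 6 = 6166 (decimal)
Compute 1928 - 6166 = -4238
-4238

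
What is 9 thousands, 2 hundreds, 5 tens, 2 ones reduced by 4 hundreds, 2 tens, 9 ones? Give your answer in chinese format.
Convert 9 thousands, 2 hundreds, 5 tens, 2 ones (place-value notation) → 9×1000 + 2×100 + 5×10 + 2 = 9252 (decimal)
Convert 4 hundreds, 2 tens, 9 ones (place-value notation) → 4×100 + 2×10 + 9 = 429 (decimal)
Compute 9252 - 429 = 8823
Convert 8823 (decimal) → 8823 = 8×1000 + 8×100 + 2×10 + 3 → 八千八百二十三 (Chinese numeral)
八千八百二十三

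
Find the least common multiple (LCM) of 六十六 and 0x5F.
Convert 六十六 (Chinese numeral) → 6×10 + 6 = 66 (decimal)
Convert 0x5F (hexadecimal) → 5×16 + 15 = 95 (decimal)
Compute lcm(66, 95) = 6270
6270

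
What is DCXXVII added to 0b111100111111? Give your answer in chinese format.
Convert DCXXVII (Roman numeral) → 500 + 100 + 10 + 10 + 5 + 1 + 1 = 627 (decimal)
Convert 0b111100111111 (binary) → 2048 + 1024 + 512 + 256 + 32 + 16 + 8 + 4 + 2 + 1 = 3903 (decimal)
Compute 627 + 3903 = 4530
Convert 4530 (decimal) → 4530 = 4×1000 + 5×100 + 3×10 → 四千五百三十 (Chinese numeral)
四千五百三十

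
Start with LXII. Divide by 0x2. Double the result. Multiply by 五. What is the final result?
Convert LXII (Roman numeral) → 50 + 10 + 1 + 1 = 62 (decimal)
Start: 62
Convert 0x2 (hexadecimal) → 2 (decimal)
62 ÷ 2 = 31
31 × 2 = 62
Convert 五 (Chinese numeral) → 5 (decimal)
62 × 5 = 310
310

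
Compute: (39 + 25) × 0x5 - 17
Convert 0x5 (hexadecimal) → 5 (decimal)
Expression in decimal: (39 + 25) × 5 - 17
Parentheses first: 39 + 25 = 64
Multiply: 64 × 5 = 320
Subtract: 320 - 17 = 303
303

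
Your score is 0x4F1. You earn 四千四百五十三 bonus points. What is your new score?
Convert 0x4F1 (hexadecimal) → 4×256 + 15×16 + 1 = 1265 (decimal)
Convert 四千四百五十三 (Chinese numeral) → 4×1000 + 4×100 + 5×10 + 3 = 4453 (decimal)
Compute 1265 + 4453 = 5718
5718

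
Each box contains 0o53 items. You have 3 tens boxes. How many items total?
Convert 0o53 (octal) → 5×8 + 3 = 43 (decimal)
Convert 3 tens (place-value notation) → 3×10 = 30 (decimal)
Compute 43 × 30 = 1290
1290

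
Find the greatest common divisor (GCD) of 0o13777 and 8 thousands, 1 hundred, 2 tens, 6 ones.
Convert 0o13777 (octal) → 1×4096 + 3×512 + 7×64 + 7×8 + 7 = 6143 (decimal)
Convert 8 thousands, 1 hundred, 2 tens, 6 ones (place-value notation) → 8×1000 + 1×100 + 2×10 + 6 = 8126 (decimal)
Compute gcd(6143, 8126) = 1
1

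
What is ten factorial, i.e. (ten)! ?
Convert ten (English words) → 10 (decimal)
Compute 10! = 3628800
3628800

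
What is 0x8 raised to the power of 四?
Convert 0x8 (hexadecimal) → 8 (decimal)
Convert 四 (Chinese numeral) → 4 (decimal)
Compute 8 ^ 4 = 4096
4096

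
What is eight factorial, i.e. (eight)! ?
Convert eight (English words) → 8 (decimal)
Compute 8! = 40320
40320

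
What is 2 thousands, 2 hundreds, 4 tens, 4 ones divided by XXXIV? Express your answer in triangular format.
Convert 2 thousands, 2 hundreds, 4 tens, 4 ones (place-value notation) → 2×1000 + 2×100 + 4×10 + 4 = 2244 (decimal)
Convert XXXIV (Roman numeral) → 10 + 10 + 10 + 4 = 34 (decimal)
Compute 2244 ÷ 34 = 66
Convert 66 (decimal) → 66 = 11×12/2 → the 11th triangular number (triangular index)
the 11th triangular number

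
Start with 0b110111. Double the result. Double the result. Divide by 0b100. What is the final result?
Convert 0b110111 (binary) → 32 + 16 + 4 + 2 + 1 = 55 (decimal)
Start: 55
55 × 2 = 110
110 × 2 = 220
Convert 0b100 (binary) → 4 (decimal)
220 ÷ 4 = 55
55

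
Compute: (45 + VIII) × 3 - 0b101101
Convert VIII (Roman numeral) → 5 + 1 + 1 + 1 = 8 (decimal)
Convert 0b101101 (binary) → 32 + 8 + 4 + 1 = 45 (decimal)
Expression in decimal: (45 + 8) × 3 - 45
Parentheses first: 45 + 8 = 53
Multiply: 53 × 3 = 159
Subtract: 159 - 45 = 114
114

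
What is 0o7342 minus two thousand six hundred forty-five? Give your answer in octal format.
Convert 0o7342 (octal) → 7×512 + 3×64 + 4×8 + 2 = 3810 (decimal)
Convert two thousand six hundred forty-five (English words) → 2×1000 + 6×100 + 45 = 2645 (decimal)
Compute 3810 - 2645 = 1165
Convert 1165 (decimal) → 1165 = 2×512 + 2×64 + 1×8 + 5 → 0o2215 (octal)
0o2215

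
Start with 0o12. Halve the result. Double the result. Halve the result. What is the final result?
Convert 0o12 (octal) → 1×8 + 2 = 10 (decimal)
Start: 10
10 ÷ 2 = 5
5 × 2 = 10
10 ÷ 2 = 5
5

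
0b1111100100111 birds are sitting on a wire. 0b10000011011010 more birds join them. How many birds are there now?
Convert 0b1111100100111 (binary) → 4096 + 2048 + 1024 + 512 + 256 + 32 + 4 + 2 + 1 = 7975 (decimal)
Convert 0b10000011011010 (binary) → 8192 + 128 + 64 + 16 + 8 + 2 = 8410 (decimal)
Compute 7975 + 8410 = 16385
16385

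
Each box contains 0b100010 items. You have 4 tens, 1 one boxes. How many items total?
Convert 0b100010 (binary) → 32 + 2 = 34 (decimal)
Convert 4 tens, 1 one (place-value notation) → 4×10 + 1 = 41 (decimal)
Compute 34 × 41 = 1394
1394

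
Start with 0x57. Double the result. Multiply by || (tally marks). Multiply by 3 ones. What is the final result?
Convert 0x57 (hexadecimal) → 5×16 + 7 = 87 (decimal)
Start: 87
87 × 2 = 174
Convert || (tally marks) → 2 (decimal)
174 × 2 = 348
Convert 3 ones (place-value notation) → 3 (decimal)
348 × 3 = 1044
1044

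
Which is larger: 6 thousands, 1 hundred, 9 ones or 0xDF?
Convert 6 thousands, 1 hundred, 9 ones (place-value notation) → 6×1000 + 1×100 + 9 = 6109 (decimal)
Convert 0xDF (hexadecimal) → 13×16 + 15 = 223 (decimal)
Compare 6109 vs 223: larger = 6109
6109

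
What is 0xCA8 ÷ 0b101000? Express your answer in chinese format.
Convert 0xCA8 (hexadecimal) → 12×256 + 10×16 + 8 = 3240 (decimal)
Convert 0b101000 (binary) → 32 + 8 = 40 (decimal)
Compute 3240 ÷ 40 = 81
Convert 81 (decimal) → 81 = 8×10 + 1 → 八十一 (Chinese numeral)
八十一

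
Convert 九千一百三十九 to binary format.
Convert 九千一百三十九 (Chinese numeral) → 9×1000 + 1×100 + 3×10 + 9 = 9139 (decimal)
Convert 9139 (decimal) → 9139 = 8192 + 512 + 256 + 128 + 32 + 16 + 2 + 1 → 0b10001110110011 (binary)
0b10001110110011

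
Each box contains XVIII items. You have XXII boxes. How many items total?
Convert XVIII (Roman numeral) → 10 + 5 + 1 + 1 + 1 = 18 (decimal)
Convert XXII (Roman numeral) → 10 + 10 + 1 + 1 = 22 (decimal)
Compute 18 × 22 = 396
396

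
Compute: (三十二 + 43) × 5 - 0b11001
Convert 三十二 (Chinese numeral) → 3×10 + 2 = 32 (decimal)
Convert 0b11001 (binary) → 16 + 8 + 1 = 25 (decimal)
Expression in decimal: (32 + 43) × 5 - 25
Parentheses first: 32 + 43 = 75
Multiply: 75 × 5 = 375
Subtract: 375 - 25 = 350
350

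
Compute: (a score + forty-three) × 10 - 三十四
Convert a score (colloquial) → 20 (decimal)
Convert forty-three (English words) → 43 (decimal)
Convert 三十四 (Chinese numeral) → 3×10 + 4 = 34 (decimal)
Expression in decimal: (20 + 43) × 10 - 34
Parentheses first: 20 + 43 = 63
Multiply: 63 × 10 = 630
Subtract: 630 - 34 = 596
596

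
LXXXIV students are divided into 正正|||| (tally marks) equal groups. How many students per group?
Convert LXXXIV (Roman numeral) → 50 + 10 + 10 + 10 + 4 = 84 (decimal)
Convert 正正|||| (tally marks) → 5 + 5 + 4 = 14 (decimal)
Compute 84 ÷ 14 = 6
6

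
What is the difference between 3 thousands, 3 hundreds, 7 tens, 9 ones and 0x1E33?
Convert 3 thousands, 3 hundreds, 7 tens, 9 ones (place-value notation) → 3×1000 + 3×100 + 7×10 + 9 = 3379 (decimal)
Convert 0x1E33 (hexadecimal) → 1×4096 + 14×256 + 3×16 + 3 = 7731 (decimal)
Difference: |3379 - 7731| = 4352
4352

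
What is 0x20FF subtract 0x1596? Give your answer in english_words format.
Convert 0x20FF (hexadecimal) → 2×4096 + 15×16 + 15 = 8447 (decimal)
Convert 0x1596 (hexadecimal) → 1×4096 + 5×256 + 9×16 + 6 = 5526 (decimal)
Compute 8447 - 5526 = 2921
Convert 2921 (decimal) → 2921 = 2×1000 + 9×100 + 21 → two thousand nine hundred twenty-one (English words)
two thousand nine hundred twenty-one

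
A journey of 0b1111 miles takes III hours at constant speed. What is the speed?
Convert 0b1111 (binary) → 8 + 4 + 2 + 1 = 15 (decimal)
Convert III (Roman numeral) → 1 + 1 + 1 = 3 (decimal)
Compute 15 ÷ 3 = 5
5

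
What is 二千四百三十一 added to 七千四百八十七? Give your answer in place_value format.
Convert 二千四百三十一 (Chinese numeral) → 2×1000 + 4×100 + 3×10 + 1 = 2431 (decimal)
Convert 七千四百八十七 (Chinese numeral) → 7×1000 + 4×100 + 8×10 + 7 = 7487 (decimal)
Compute 2431 + 7487 = 9918
Convert 9918 (decimal) → 9918 = 9×1000 + 9×100 + 1×10 + 8 → 9 thousands, 9 hundreds, 1 ten, 8 ones (place-value notation)
9 thousands, 9 hundreds, 1 ten, 8 ones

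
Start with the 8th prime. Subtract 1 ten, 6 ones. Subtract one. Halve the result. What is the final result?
Convert the 8th prime (prime index) → 19 (decimal)
Start: 19
Convert 1 ten, 6 ones (place-value notation) → 1×10 + 6 = 16 (decimal)
19 - 16 = 3
Convert one (English words) → 1 (decimal)
3 - 1 = 2
2 ÷ 2 = 1
1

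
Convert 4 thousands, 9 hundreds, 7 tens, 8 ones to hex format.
Convert 4 thousands, 9 hundreds, 7 tens, 8 ones (place-value notation) → 4×1000 + 9×100 + 7×10 + 8 = 4978 (decimal)
Convert 4978 (decimal) → 4978 = 1×4096 + 3×256 + 7×16 + 2 → 0x1372 (hexadecimal)
0x1372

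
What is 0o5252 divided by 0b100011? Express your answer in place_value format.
Convert 0o5252 (octal) → 5×512 + 2×64 + 5×8 + 2 = 2730 (decimal)
Convert 0b100011 (binary) → 32 + 2 + 1 = 35 (decimal)
Compute 2730 ÷ 35 = 78
Convert 78 (decimal) → 78 = 7×10 + 8 → 7 tens, 8 ones (place-value notation)
7 tens, 8 ones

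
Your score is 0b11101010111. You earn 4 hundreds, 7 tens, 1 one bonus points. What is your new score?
Convert 0b11101010111 (binary) → 1024 + 512 + 256 + 64 + 16 + 4 + 2 + 1 = 1879 (decimal)
Convert 4 hundreds, 7 tens, 1 one (place-value notation) → 4×100 + 7×10 + 1 = 471 (decimal)
Compute 1879 + 471 = 2350
2350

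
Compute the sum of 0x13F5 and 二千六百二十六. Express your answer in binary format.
Convert 0x13F5 (hexadecimal) → 1×4096 + 3×256 + 15×16 + 5 = 5109 (decimal)
Convert 二千六百二十六 (Chinese numeral) → 2×1000 + 6×100 + 2×10 + 6 = 2626 (decimal)
Compute 5109 + 2626 = 7735
Convert 7735 (decimal) → 7735 = 4096 + 2048 + 1024 + 512 + 32 + 16 + 4 + 2 + 1 → 0b1111000110111 (binary)
0b1111000110111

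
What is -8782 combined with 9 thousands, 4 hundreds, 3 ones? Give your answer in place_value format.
Convert 9 thousands, 4 hundreds, 3 ones (place-value notation) → 9×1000 + 4×100 + 3 = 9403 (decimal)
Compute -8782 + 9403 = 621
Convert 621 (decimal) → 621 = 6×100 + 2×10 + 1 → 6 hundreds, 2 tens, 1 one (place-value notation)
6 hundreds, 2 tens, 1 one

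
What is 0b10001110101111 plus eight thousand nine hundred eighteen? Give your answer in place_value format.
Convert 0b10001110101111 (binary) → 8192 + 512 + 256 + 128 + 32 + 8 + 4 + 2 + 1 = 9135 (decimal)
Convert eight thousand nine hundred eighteen (English words) → 8×1000 + 9×100 + 18 = 8918 (decimal)
Compute 9135 + 8918 = 18053
Convert 18053 (decimal) → 18053 = 18×1000 + 5×10 + 3 → 18 thousands, 5 tens, 3 ones (place-value notation)
18 thousands, 5 tens, 3 ones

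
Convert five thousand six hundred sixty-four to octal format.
Convert five thousand six hundred sixty-four (English words) → 5×1000 + 6×100 + 64 = 5664 (decimal)
Convert 5664 (decimal) → 5664 = 1×4096 + 3×512 + 4×8 → 0o13040 (octal)
0o13040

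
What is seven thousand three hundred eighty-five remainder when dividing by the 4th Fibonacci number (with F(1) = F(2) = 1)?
Convert seven thousand three hundred eighty-five (English words) → 7×1000 + 3×100 + 85 = 7385 (decimal)
Convert the 4th Fibonacci number (with F(1) = F(2) = 1) (Fibonacci index) → 1, 1, 2, 3 → 3 (decimal)
Compute 7385 mod 3 = 2
2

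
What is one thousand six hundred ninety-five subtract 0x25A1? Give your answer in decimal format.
Convert one thousand six hundred ninety-five (English words) → 1×1000 + 6×100 + 95 = 1695 (decimal)
Convert 0x25A1 (hexadecimal) → 2×4096 + 5×256 + 10×16 + 1 = 9633 (decimal)
Compute 1695 - 9633 = -7938
-7938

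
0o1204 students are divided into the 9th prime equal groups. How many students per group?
Convert 0o1204 (octal) → 1×512 + 2×64 + 4 = 644 (decimal)
Convert the 9th prime (prime index) → 23 (decimal)
Compute 644 ÷ 23 = 28
28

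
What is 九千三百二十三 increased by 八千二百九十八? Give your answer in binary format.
Convert 九千三百二十三 (Chinese numeral) → 9×1000 + 3×100 + 2×10 + 3 = 9323 (decimal)
Convert 八千二百九十八 (Chinese numeral) → 8×1000 + 2×100 + 9×10 + 8 = 8298 (decimal)
Compute 9323 + 8298 = 17621
Convert 17621 (decimal) → 17621 = 16384 + 1024 + 128 + 64 + 16 + 4 + 1 → 0b100010011010101 (binary)
0b100010011010101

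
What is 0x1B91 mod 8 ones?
Convert 0x1B91 (hexadecimal) → 1×4096 + 11×256 + 9×16 + 1 = 7057 (decimal)
Convert 8 ones (place-value notation) → 8 (decimal)
Compute 7057 mod 8 = 1
1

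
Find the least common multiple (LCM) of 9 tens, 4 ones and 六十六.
Convert 9 tens, 4 ones (place-value notation) → 9×10 + 4 = 94 (decimal)
Convert 六十六 (Chinese numeral) → 6×10 + 6 = 66 (decimal)
Compute lcm(94, 66) = 3102
3102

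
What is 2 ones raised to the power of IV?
Convert 2 ones (place-value notation) → 2 (decimal)
Convert IV (Roman numeral) → 4 (decimal)
Compute 2 ^ 4 = 16
16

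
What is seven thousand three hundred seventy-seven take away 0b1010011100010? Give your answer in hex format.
Convert seven thousand three hundred seventy-seven (English words) → 7×1000 + 3×100 + 77 = 7377 (decimal)
Convert 0b1010011100010 (binary) → 4096 + 1024 + 128 + 64 + 32 + 2 = 5346 (decimal)
Compute 7377 - 5346 = 2031
Convert 2031 (decimal) → 2031 = 7×256 + 14×16 + 15 → 0x7EF (hexadecimal)
0x7EF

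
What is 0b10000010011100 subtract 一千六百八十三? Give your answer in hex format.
Convert 0b10000010011100 (binary) → 8192 + 128 + 16 + 8 + 4 = 8348 (decimal)
Convert 一千六百八十三 (Chinese numeral) → 1×1000 + 6×100 + 8×10 + 3 = 1683 (decimal)
Compute 8348 - 1683 = 6665
Convert 6665 (decimal) → 6665 = 1×4096 + 10×256 + 9 → 0x1A09 (hexadecimal)
0x1A09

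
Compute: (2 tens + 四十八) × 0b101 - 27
Convert 2 tens (place-value notation) → 2×10 = 20 (decimal)
Convert 四十八 (Chinese numeral) → 4×10 + 8 = 48 (decimal)
Convert 0b101 (binary) → 4 + 1 = 5 (decimal)
Expression in decimal: (20 + 48) × 5 - 27
Parentheses first: 20 + 48 = 68
Multiply: 68 × 5 = 340
Subtract: 340 - 27 = 313
313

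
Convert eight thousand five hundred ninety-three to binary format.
Convert eight thousand five hundred ninety-three (English words) → 8×1000 + 5×100 + 93 = 8593 (decimal)
Convert 8593 (decimal) → 8593 = 8192 + 256 + 128 + 16 + 1 → 0b10000110010001 (binary)
0b10000110010001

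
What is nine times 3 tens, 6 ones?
Convert nine (English words) → 9 (decimal)
Convert 3 tens, 6 ones (place-value notation) → 3×10 + 6 = 36 (decimal)
Compute 9 × 36 = 324
324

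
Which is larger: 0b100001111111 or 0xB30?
Convert 0b100001111111 (binary) → 2048 + 64 + 32 + 16 + 8 + 4 + 2 + 1 = 2175 (decimal)
Convert 0xB30 (hexadecimal) → 11×256 + 3×16 = 2864 (decimal)
Compare 2175 vs 2864: larger = 2864
2864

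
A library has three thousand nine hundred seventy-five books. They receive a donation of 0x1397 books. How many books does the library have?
Convert three thousand nine hundred seventy-five (English words) → 3×1000 + 9×100 + 75 = 3975 (decimal)
Convert 0x1397 (hexadecimal) → 1×4096 + 3×256 + 9×16 + 7 = 5015 (decimal)
Compute 3975 + 5015 = 8990
8990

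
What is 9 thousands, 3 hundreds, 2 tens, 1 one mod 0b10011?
Convert 9 thousands, 3 hundreds, 2 tens, 1 one (place-value notation) → 9×1000 + 3×100 + 2×10 + 1 = 9321 (decimal)
Convert 0b10011 (binary) → 16 + 2 + 1 = 19 (decimal)
Compute 9321 mod 19 = 11
11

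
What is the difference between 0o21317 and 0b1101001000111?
Convert 0o21317 (octal) → 2×4096 + 1×512 + 3×64 + 1×8 + 7 = 8911 (decimal)
Convert 0b1101001000111 (binary) → 4096 + 2048 + 512 + 64 + 4 + 2 + 1 = 6727 (decimal)
Difference: |8911 - 6727| = 2184
2184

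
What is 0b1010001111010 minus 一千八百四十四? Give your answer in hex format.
Convert 0b1010001111010 (binary) → 4096 + 1024 + 64 + 32 + 16 + 8 + 2 = 5242 (decimal)
Convert 一千八百四十四 (Chinese numeral) → 1×1000 + 8×100 + 4×10 + 4 = 1844 (decimal)
Compute 5242 - 1844 = 3398
Convert 3398 (decimal) → 3398 = 13×256 + 4×16 + 6 → 0xD46 (hexadecimal)
0xD46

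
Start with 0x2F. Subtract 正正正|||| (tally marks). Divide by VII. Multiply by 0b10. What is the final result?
Convert 0x2F (hexadecimal) → 2×16 + 15 = 47 (decimal)
Start: 47
Convert 正正正|||| (tally marks) → 5 + 5 + 5 + 4 = 19 (decimal)
47 - 19 = 28
Convert VII (Roman numeral) → 5 + 1 + 1 = 7 (decimal)
28 ÷ 7 = 4
Convert 0b10 (binary) → 2 (decimal)
4 × 2 = 8
8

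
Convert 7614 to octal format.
Convert 7614 (decimal) → 7614 = 1×4096 + 6×512 + 6×64 + 7×8 + 6 → 0o16676 (octal)
0o16676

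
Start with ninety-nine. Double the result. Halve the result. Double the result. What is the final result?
Convert ninety-nine (English words) → 99 (decimal)
Start: 99
99 × 2 = 198
198 ÷ 2 = 99
99 × 2 = 198
198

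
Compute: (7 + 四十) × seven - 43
Convert 四十 (Chinese numeral) → 4×10 = 40 (decimal)
Convert seven (English words) → 7 (decimal)
Expression in decimal: (7 + 40) × 7 - 43
Parentheses first: 7 + 40 = 47
Multiply: 47 × 7 = 329
Subtract: 329 - 43 = 286
286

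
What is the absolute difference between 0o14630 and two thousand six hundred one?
Convert 0o14630 (octal) → 1×4096 + 4×512 + 6×64 + 3×8 = 6552 (decimal)
Convert two thousand six hundred one (English words) → 2×1000 + 6×100 + 1 = 2601 (decimal)
Compute |6552 - 2601| = 3951
3951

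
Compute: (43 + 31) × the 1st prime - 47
Convert the 1st prime (prime index) → 2 (decimal)
Expression in decimal: (43 + 31) × 2 - 47
Parentheses first: 43 + 31 = 74
Multiply: 74 × 2 = 148
Subtract: 148 - 47 = 101
101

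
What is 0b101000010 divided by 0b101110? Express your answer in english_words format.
Convert 0b101000010 (binary) → 256 + 64 + 2 = 322 (decimal)
Convert 0b101110 (binary) → 32 + 8 + 4 + 2 = 46 (decimal)
Compute 322 ÷ 46 = 7
Convert 7 (decimal) → seven (English words)
seven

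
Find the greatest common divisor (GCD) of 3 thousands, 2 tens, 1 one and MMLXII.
Convert 3 thousands, 2 tens, 1 one (place-value notation) → 3×1000 + 2×10 + 1 = 3021 (decimal)
Convert MMLXII (Roman numeral) → 1000 + 1000 + 50 + 10 + 1 + 1 = 2062 (decimal)
Compute gcd(3021, 2062) = 1
1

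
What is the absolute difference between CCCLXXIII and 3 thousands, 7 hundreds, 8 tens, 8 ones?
Convert CCCLXXIII (Roman numeral) → 100 + 100 + 100 + 50 + 10 + 10 + 1 + 1 + 1 = 373 (decimal)
Convert 3 thousands, 7 hundreds, 8 tens, 8 ones (place-value notation) → 3×1000 + 7×100 + 8×10 + 8 = 3788 (decimal)
Compute |373 - 3788| = 3415
3415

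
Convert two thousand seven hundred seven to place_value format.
Convert two thousand seven hundred seven (English words) → 2×1000 + 7×100 + 7 = 2707 (decimal)
Convert 2707 (decimal) → 2707 = 2×1000 + 7×100 + 7 → 2 thousands, 7 hundreds, 7 ones (place-value notation)
2 thousands, 7 hundreds, 7 ones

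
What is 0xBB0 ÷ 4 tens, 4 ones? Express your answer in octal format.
Convert 0xBB0 (hexadecimal) → 11×256 + 11×16 = 2992 (decimal)
Convert 4 tens, 4 ones (place-value notation) → 4×10 + 4 = 44 (decimal)
Compute 2992 ÷ 44 = 68
Convert 68 (decimal) → 68 = 1×64 + 4 → 0o104 (octal)
0o104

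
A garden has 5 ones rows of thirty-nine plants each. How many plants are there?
Convert thirty-nine (English words) → 39 (decimal)
Convert 5 ones (place-value notation) → 5 (decimal)
Compute 39 × 5 = 195
195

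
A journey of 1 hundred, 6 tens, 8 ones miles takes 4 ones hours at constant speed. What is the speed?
Convert 1 hundred, 6 tens, 8 ones (place-value notation) → 1×100 + 6×10 + 8 = 168 (decimal)
Convert 4 ones (place-value notation) → 4 (decimal)
Compute 168 ÷ 4 = 42
42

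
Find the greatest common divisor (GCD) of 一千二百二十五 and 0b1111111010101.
Convert 一千二百二十五 (Chinese numeral) → 1×1000 + 2×100 + 2×10 + 5 = 1225 (decimal)
Convert 0b1111111010101 (binary) → 4096 + 2048 + 1024 + 512 + 256 + 128 + 64 + 16 + 4 + 1 = 8149 (decimal)
Compute gcd(1225, 8149) = 1
1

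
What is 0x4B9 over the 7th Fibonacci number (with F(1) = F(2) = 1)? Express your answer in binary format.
Convert 0x4B9 (hexadecimal) → 4×256 + 11×16 + 9 = 1209 (decimal)
Convert the 7th Fibonacci number (with F(1) = F(2) = 1) (Fibonacci index) → 1, 1, 2, 3, 5, 8, 13 → 13 (decimal)
Compute 1209 ÷ 13 = 93
Convert 93 (decimal) → 93 = 64 + 16 + 8 + 4 + 1 → 0b1011101 (binary)
0b1011101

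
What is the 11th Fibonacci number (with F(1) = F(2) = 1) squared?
The 11th Fibonacci number (with F(1) = F(2) = 1): 1, 1, 2, 3, 5, 8, 13, 21, 34, 55, 89 → 89
Compute 89² = 89 × 89 = 7921
7921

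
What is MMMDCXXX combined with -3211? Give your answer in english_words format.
Convert MMMDCXXX (Roman numeral) → 1000 + 1000 + 1000 + 500 + 100 + 10 + 10 + 10 = 3630 (decimal)
Compute 3630 + -3211 = 419
Convert 419 (decimal) → 419 = 4×100 + 19 → four hundred nineteen (English words)
four hundred nineteen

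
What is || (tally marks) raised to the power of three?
Convert || (tally marks) → 2 (decimal)
Convert three (English words) → 3 (decimal)
Compute 2 ^ 3 = 8
8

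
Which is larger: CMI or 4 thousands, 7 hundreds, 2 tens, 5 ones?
Convert CMI (Roman numeral) → 900 + 1 = 901 (decimal)
Convert 4 thousands, 7 hundreds, 2 tens, 5 ones (place-value notation) → 4×1000 + 7×100 + 2×10 + 5 = 4725 (decimal)
Compare 901 vs 4725: larger = 4725
4725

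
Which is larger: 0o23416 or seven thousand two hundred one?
Convert 0o23416 (octal) → 2×4096 + 3×512 + 4×64 + 1×8 + 6 = 9998 (decimal)
Convert seven thousand two hundred one (English words) → 7×1000 + 2×100 + 1 = 7201 (decimal)
Compare 9998 vs 7201: larger = 9998
9998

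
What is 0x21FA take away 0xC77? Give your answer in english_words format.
Convert 0x21FA (hexadecimal) → 2×4096 + 1×256 + 15×16 + 10 = 8698 (decimal)
Convert 0xC77 (hexadecimal) → 12×256 + 7×16 + 7 = 3191 (decimal)
Compute 8698 - 3191 = 5507
Convert 5507 (decimal) → 5507 = 5×1000 + 5×100 + 7 → five thousand five hundred seven (English words)
five thousand five hundred seven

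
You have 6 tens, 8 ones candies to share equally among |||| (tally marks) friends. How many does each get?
Convert 6 tens, 8 ones (place-value notation) → 6×10 + 8 = 68 (decimal)
Convert |||| (tally marks) → 4 (decimal)
Compute 68 ÷ 4 = 17
17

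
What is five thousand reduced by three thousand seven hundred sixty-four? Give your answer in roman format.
Convert five thousand (English words) → 5×1000 = 5000 (decimal)
Convert three thousand seven hundred sixty-four (English words) → 3×1000 + 7×100 + 64 = 3764 (decimal)
Compute 5000 - 3764 = 1236
Convert 1236 (decimal) → 1236 = 1000 + 100 + 100 + 10 + 10 + 10 + 5 + 1 → MCCXXXVI (Roman numeral)
MCCXXXVI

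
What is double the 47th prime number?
The 47th prime number = 211
Compute 211 × 2 = 422
422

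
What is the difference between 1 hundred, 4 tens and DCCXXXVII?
Convert 1 hundred, 4 tens (place-value notation) → 1×100 + 4×10 = 140 (decimal)
Convert DCCXXXVII (Roman numeral) → 500 + 100 + 100 + 10 + 10 + 10 + 5 + 1 + 1 = 737 (decimal)
Difference: |140 - 737| = 597
597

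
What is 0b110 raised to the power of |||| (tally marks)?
Convert 0b110 (binary) → 4 + 2 = 6 (decimal)
Convert |||| (tally marks) → 4 (decimal)
Compute 6 ^ 4 = 1296
1296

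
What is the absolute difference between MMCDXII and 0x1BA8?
Convert MMCDXII (Roman numeral) → 1000 + 1000 + 400 + 10 + 1 + 1 = 2412 (decimal)
Convert 0x1BA8 (hexadecimal) → 1×4096 + 11×256 + 10×16 + 8 = 7080 (decimal)
Compute |2412 - 7080| = 4668
4668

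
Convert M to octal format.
Convert M (Roman numeral) → 1000 (decimal)
Convert 1000 (decimal) → 1000 = 1×512 + 7×64 + 5×8 → 0o1750 (octal)
0o1750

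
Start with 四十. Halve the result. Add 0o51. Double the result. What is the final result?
Convert 四十 (Chinese numeral) → 4×10 = 40 (decimal)
Start: 40
40 ÷ 2 = 20
Convert 0o51 (octal) → 5×8 + 1 = 41 (decimal)
20 + 41 = 61
61 × 2 = 122
122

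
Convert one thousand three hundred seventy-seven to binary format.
Convert one thousand three hundred seventy-seven (English words) → 1×1000 + 3×100 + 77 = 1377 (decimal)
Convert 1377 (decimal) → 1377 = 1024 + 256 + 64 + 32 + 1 → 0b10101100001 (binary)
0b10101100001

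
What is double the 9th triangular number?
The 9th triangular number = 9×10/2 = 45
Compute 45 × 2 = 90
90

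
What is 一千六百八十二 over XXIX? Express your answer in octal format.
Convert 一千六百八十二 (Chinese numeral) → 1×1000 + 6×100 + 8×10 + 2 = 1682 (decimal)
Convert XXIX (Roman numeral) → 10 + 10 + 9 = 29 (decimal)
Compute 1682 ÷ 29 = 58
Convert 58 (decimal) → 58 = 7×8 + 2 → 0o72 (octal)
0o72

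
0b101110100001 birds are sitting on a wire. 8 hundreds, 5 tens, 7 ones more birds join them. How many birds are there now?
Convert 0b101110100001 (binary) → 2048 + 512 + 256 + 128 + 32 + 1 = 2977 (decimal)
Convert 8 hundreds, 5 tens, 7 ones (place-value notation) → 8×100 + 5×10 + 7 = 857 (decimal)
Compute 2977 + 857 = 3834
3834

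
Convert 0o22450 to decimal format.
Convert 0o22450 (octal) → 2×4096 + 2×512 + 4×64 + 5×8 = 9512 (decimal)
9512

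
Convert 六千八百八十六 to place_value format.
Convert 六千八百八十六 (Chinese numeral) → 6×1000 + 8×100 + 8×10 + 6 = 6886 (decimal)
Convert 6886 (decimal) → 6886 = 6×1000 + 8×100 + 8×10 + 6 → 6 thousands, 8 hundreds, 8 tens, 6 ones (place-value notation)
6 thousands, 8 hundreds, 8 tens, 6 ones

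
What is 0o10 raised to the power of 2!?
Convert 0o10 (octal) → 1×8 = 8 (decimal)
Convert 2! (factorial) → 2 (decimal)
Compute 8 ^ 2 = 64
64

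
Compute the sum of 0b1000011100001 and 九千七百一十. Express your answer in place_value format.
Convert 0b1000011100001 (binary) → 4096 + 128 + 64 + 32 + 1 = 4321 (decimal)
Convert 九千七百一十 (Chinese numeral) → 9×1000 + 7×100 + 1×10 = 9710 (decimal)
Compute 4321 + 9710 = 14031
Convert 14031 (decimal) → 14031 = 14×1000 + 3×10 + 1 → 14 thousands, 3 tens, 1 one (place-value notation)
14 thousands, 3 tens, 1 one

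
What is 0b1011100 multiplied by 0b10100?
Convert 0b1011100 (binary) → 64 + 16 + 8 + 4 = 92 (decimal)
Convert 0b10100 (binary) → 16 + 4 = 20 (decimal)
Compute 92 × 20 = 1840
1840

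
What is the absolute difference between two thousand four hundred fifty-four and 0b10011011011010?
Convert two thousand four hundred fifty-four (English words) → 2×1000 + 4×100 + 54 = 2454 (decimal)
Convert 0b10011011011010 (binary) → 8192 + 1024 + 512 + 128 + 64 + 16 + 8 + 2 = 9946 (decimal)
Compute |2454 - 9946| = 7492
7492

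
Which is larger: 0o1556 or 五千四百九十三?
Convert 0o1556 (octal) → 1×512 + 5×64 + 5×8 + 6 = 878 (decimal)
Convert 五千四百九十三 (Chinese numeral) → 5×1000 + 4×100 + 9×10 + 3 = 5493 (decimal)
Compare 878 vs 5493: larger = 5493
5493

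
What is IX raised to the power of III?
Convert IX (Roman numeral) → 9 (decimal)
Convert III (Roman numeral) → 1 + 1 + 1 = 3 (decimal)
Compute 9 ^ 3 = 729
729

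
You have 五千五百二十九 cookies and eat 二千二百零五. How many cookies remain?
Convert 五千五百二十九 (Chinese numeral) → 5×1000 + 5×100 + 2×10 + 9 = 5529 (decimal)
Convert 二千二百零五 (Chinese numeral) → 2×1000 + 2×100 + 5 = 2205 (decimal)
Compute 5529 - 2205 = 3324
3324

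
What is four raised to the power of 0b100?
Convert four (English words) → 4 (decimal)
Convert 0b100 (binary) → 4 (decimal)
Compute 4 ^ 4 = 256
256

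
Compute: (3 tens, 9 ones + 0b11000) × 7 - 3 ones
Convert 3 tens, 9 ones (place-value notation) → 3×10 + 9 = 39 (decimal)
Convert 0b11000 (binary) → 16 + 8 = 24 (decimal)
Convert 3 ones (place-value notation) → 3 (decimal)
Expression in decimal: (39 + 24) × 7 - 3
Parentheses first: 39 + 24 = 63
Multiply: 63 × 7 = 441
Subtract: 441 - 3 = 438
438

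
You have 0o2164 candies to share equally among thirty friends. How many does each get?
Convert 0o2164 (octal) → 2×512 + 1×64 + 6×8 + 4 = 1140 (decimal)
Convert thirty (English words) → 30 (decimal)
Compute 1140 ÷ 30 = 38
38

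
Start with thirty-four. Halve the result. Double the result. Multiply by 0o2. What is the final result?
Convert thirty-four (English words) → 34 (decimal)
Start: 34
34 ÷ 2 = 17
17 × 2 = 34
Convert 0o2 (octal) → 2 (decimal)
34 × 2 = 68
68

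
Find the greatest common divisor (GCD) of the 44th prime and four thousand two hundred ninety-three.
Convert the 44th prime (prime index) → 193 (decimal)
Convert four thousand two hundred ninety-three (English words) → 4×1000 + 2×100 + 93 = 4293 (decimal)
Compute gcd(193, 4293) = 1
1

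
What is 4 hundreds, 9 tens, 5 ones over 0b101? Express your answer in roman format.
Convert 4 hundreds, 9 tens, 5 ones (place-value notation) → 4×100 + 9×10 + 5 = 495 (decimal)
Convert 0b101 (binary) → 4 + 1 = 5 (decimal)
Compute 495 ÷ 5 = 99
Convert 99 (decimal) → 99 = 90 + 9 → XCIX (Roman numeral)
XCIX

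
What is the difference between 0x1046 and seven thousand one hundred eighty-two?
Convert 0x1046 (hexadecimal) → 1×4096 + 4×16 + 6 = 4166 (decimal)
Convert seven thousand one hundred eighty-two (English words) → 7×1000 + 1×100 + 82 = 7182 (decimal)
Difference: |4166 - 7182| = 3016
3016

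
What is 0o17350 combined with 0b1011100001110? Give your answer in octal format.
Convert 0o17350 (octal) → 1×4096 + 7×512 + 3×64 + 5×8 = 7912 (decimal)
Convert 0b1011100001110 (binary) → 4096 + 1024 + 512 + 256 + 8 + 4 + 2 = 5902 (decimal)
Compute 7912 + 5902 = 13814
Convert 13814 (decimal) → 13814 = 3×4096 + 2×512 + 7×64 + 6×8 + 6 → 0o32766 (octal)
0o32766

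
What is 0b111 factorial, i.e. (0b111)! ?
Convert 0b111 (binary) → 4 + 2 + 1 = 7 (decimal)
Compute 7! = 5040
5040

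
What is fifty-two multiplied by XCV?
Convert fifty-two (English words) → 52 (decimal)
Convert XCV (Roman numeral) → 90 + 5 = 95 (decimal)
Compute 52 × 95 = 4940
4940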